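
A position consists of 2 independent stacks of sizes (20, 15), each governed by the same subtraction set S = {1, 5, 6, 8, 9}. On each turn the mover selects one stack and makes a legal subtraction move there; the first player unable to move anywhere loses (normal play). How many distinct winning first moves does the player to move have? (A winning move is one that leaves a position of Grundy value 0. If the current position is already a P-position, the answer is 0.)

4

All stacks use S = {1, 5, 6, 8, 9}:
G(0) = 0
G(1) = mex{0} = 1
G(2) = mex{1} = 0
G(3) = mex{0} = 1
G(4) = mex{1} = 0
G(5) = mex{0,0} = 1
G(6) = mex{1,1,0} = 2
G(7) = mex{2,0,1} = 3
G(8) = mex{3,1,0,0} = 2
G(9) = mex{2,0,1,1,0} = 3
G(10) = mex{3,1,0,0,1} = 2
G(11) = mex{2,2,1,1,0} = 3
G(12) = mex{3,3,2,0,1} = 4
G(13) = mex{4,2,3,1,0} = 5
G(14) = mex{5,3,2,2,1} = 0
G(15) = mex{0,2,3,3,2} = 1
G(16) = mex{1,3,2,2,3} = 0
G(17) = mex{0,4,3,3,2} = 1
G(18) = mex{1,5,4,2,3} = 0
G(19) = mex{0,0,5,3,2} = 1
G(20) = mex{1,1,0,4,3} = 2
Stack A: G(20) = 2.
Stack B: G(15) = 1.
Combined Grundy value = 2 ⊕ 1 = 3.
A winning move leaves total XOR = 0, i.e. changes one component's Grundy value g to g ⊕ X where X is the current total.
Stack A: need g' = 2⊕3 = 1. Options: 20−1→G=1, 20−5→G=1, 20−6→G=0, 20−8→G=4, 20−9→G=3. Hits: 2.
Stack B: need g' = 1⊕3 = 2. Options: 15−1→G=0, 15−5→G=2, 15−6→G=3, 15−8→G=3, 15−9→G=2. Hits: 2.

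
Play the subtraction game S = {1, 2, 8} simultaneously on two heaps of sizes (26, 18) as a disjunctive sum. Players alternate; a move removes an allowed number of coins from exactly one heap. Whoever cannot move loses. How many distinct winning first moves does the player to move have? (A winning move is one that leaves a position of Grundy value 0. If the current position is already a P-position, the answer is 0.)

All heaps use S = {1, 2, 8}:
n :  0  1  2  3  4  5  6  7  8  9 10 11 12 13 14 15 16 17 18 19 20 21 22 23 24 25 26
G :  0  1  2  0  1  2  0  1  2  0  1  2  0  1  2  0  1  2  0  1  2  0  1  2  0  1  2
Heap A: G(26) = 2.
Heap B: G(18) = 0.
Combined Grundy value = 2 ⊕ 0 = 2.
A winning move leaves total XOR = 0, i.e. changes one component's Grundy value g to g ⊕ X where X is the current total.
Heap A: need g' = 2⊕2 = 0. Options: 26−1→G=1, 26−2→G=0, 26−8→G=0. Hits: 2.
Heap B: need g' = 0⊕2 = 2. Options: 18−1→G=2, 18−2→G=1, 18−8→G=1. Hits: 1.

3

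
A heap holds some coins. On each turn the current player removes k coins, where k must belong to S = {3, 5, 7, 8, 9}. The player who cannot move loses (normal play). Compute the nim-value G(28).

G(0) = 0
G(1) = mex{} = 0
G(2) = mex{} = 0
G(3) = mex{0} = 1
G(4) = mex{0} = 1
G(5) = mex{0,0} = 1
G(6) = mex{1,0} = 2
G(7) = mex{1,0,0} = 2
G(8) = mex{1,1,0,0} = 2
G(9) = mex{2,1,0,0,0} = 3
G(10) = mex{2,1,1,0,0} = 3
G(11) = mex{2,2,1,1,0} = 3
G(12) = mex{3,2,1,1,1} = 0
G(13) = mex{3,2,2,1,1} = 0
G(14) = mex{3,3,2,2,1} = 0
G(15) = mex{0,3,2,2,2} = 1
G(16) = mex{0,3,3,2,2} = 1
G(17) = mex{0,0,3,3,2} = 1
G(18) = mex{1,0,3,3,3} = 2
G(19) = mex{1,0,0,3,3} = 2
G(20) = mex{1,1,0,0,3} = 2
G(21) = mex{2,1,0,0,0} = 3
G(22) = mex{2,1,1,0,0} = 3
G(23) = mex{2,2,1,1,0} = 3
G(24) = mex{3,2,1,1,1} = 0
G(25) = mex{3,2,2,1,1} = 0
G(26) = mex{3,3,2,2,1} = 0
G(27) = mex{0,3,2,2,2} = 1
G(28) = mex{0,3,3,2,2} = 1

1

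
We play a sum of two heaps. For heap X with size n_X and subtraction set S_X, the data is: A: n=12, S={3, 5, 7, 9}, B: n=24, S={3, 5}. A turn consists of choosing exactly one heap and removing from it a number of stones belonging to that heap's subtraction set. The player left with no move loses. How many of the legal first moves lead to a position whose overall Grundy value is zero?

Heap A, S = {3, 5, 7, 9}:
n :  0  1  2  3  4  5  6  7  8  9 10 11 12
G :  0  0  0  1  1  1  2  2  2  3  3  3  0
G_A(12) = 0.
Heap B, S = {3, 5}:
n :  0  1  2  3  4  5  6  7  8  9 10 11 12 13 14 15 16 17 18 19 20 21 22 23 24
G :  0  0  0  1  1  1  2  2  0  0  0  1  1  1  2  2  0  0  0  1  1  1  2  2  0
G_B(24) = 0.
Combined Grundy value = 0 ⊕ 0 = 0.
A winning move leaves total XOR = 0, i.e. changes one component's Grundy value g to g ⊕ X where X is the current total.
Heap A: target g' = 0⊕0 = 0, but every legal move changes the Grundy value (mex property), so 0 moves.
Heap B: target g' = 0⊕0 = 0, but every legal move changes the Grundy value (mex property), so 0 moves.

0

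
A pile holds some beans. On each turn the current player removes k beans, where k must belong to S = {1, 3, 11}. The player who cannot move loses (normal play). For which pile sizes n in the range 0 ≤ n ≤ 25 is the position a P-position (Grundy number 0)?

G(0) = 0
G(1) = mex{0} = 1
G(2) = mex{1} = 0
G(3) = mex{0,0} = 1
G(4) = mex{1,1} = 0
G(5) = mex{0,0} = 1
G(6) = mex{1,1} = 0
G(7) = mex{0,0} = 1
G(8) = mex{1,1} = 0
G(9) = mex{0,0} = 1
G(10) = mex{1,1} = 0
G(11) = mex{0,0,0} = 1
G(12) = mex{1,1,1} = 0
G(13) = mex{0,0,0} = 1
G(14) = mex{1,1,1} = 0
G(15) = mex{0,0,0} = 1
G(16) = mex{1,1,1} = 0
G(17) = mex{0,0,0} = 1
G(18) = mex{1,1,1} = 0
G(19) = mex{0,0,0} = 1
G(20) = mex{1,1,1} = 0
G(21) = mex{0,0,0} = 1
G(22) = mex{1,1,1} = 0
G(23) = mex{0,0,0} = 1
G(24) = mex{1,1,1} = 0
G(25) = mex{0,0,0} = 1
P-positions are exactly the n with G(n) = 0.

0, 2, 4, 6, 8, 10, 12, 14, 16, 18, 20, 22, 24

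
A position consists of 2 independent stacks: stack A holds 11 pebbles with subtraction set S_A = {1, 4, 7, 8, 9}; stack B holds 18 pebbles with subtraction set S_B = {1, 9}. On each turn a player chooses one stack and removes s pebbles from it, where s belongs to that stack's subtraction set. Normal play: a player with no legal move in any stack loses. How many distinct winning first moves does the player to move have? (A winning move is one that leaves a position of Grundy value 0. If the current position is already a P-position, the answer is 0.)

Stack A, S = {1, 4, 7, 8, 9}:
n :  0  1  2  3  4  5  6  7  8  9 10 11
G :  0  1  0  1  2  0  1  2  3  2  3  4
G_A(11) = 4.
Stack B, S = {1, 9}:
G(0) = 0
G(1) = mex{0} = 1
G(2) = mex{1} = 0
G(3) = mex{0} = 1
G(4) = mex{1} = 0
G(5) = mex{0} = 1
G(6) = mex{1} = 0
G(7) = mex{0} = 1
G(8) = mex{1} = 0
G(9) = mex{0,0} = 1
G(10) = mex{1,1} = 0
G(11) = mex{0,0} = 1
G(12) = mex{1,1} = 0
G(13) = mex{0,0} = 1
G(14) = mex{1,1} = 0
G(15) = mex{0,0} = 1
G(16) = mex{1,1} = 0
G(17) = mex{0,0} = 1
G(18) = mex{1,1} = 0
G_B(18) = 0.
Combined Grundy value = 4 ⊕ 0 = 4.
A winning move leaves total XOR = 0, i.e. changes one component's Grundy value g to g ⊕ X where X is the current total.
Stack A: need g' = 4⊕4 = 0. Options: 11−1→G=3, 11−4→G=2, 11−7→G=2, 11−8→G=1, 11−9→G=0. Hits: 1.
Stack B: need g' = 0⊕4 = 4. Options: 18−1→G=1, 18−9→G=1. Hits: 0.

1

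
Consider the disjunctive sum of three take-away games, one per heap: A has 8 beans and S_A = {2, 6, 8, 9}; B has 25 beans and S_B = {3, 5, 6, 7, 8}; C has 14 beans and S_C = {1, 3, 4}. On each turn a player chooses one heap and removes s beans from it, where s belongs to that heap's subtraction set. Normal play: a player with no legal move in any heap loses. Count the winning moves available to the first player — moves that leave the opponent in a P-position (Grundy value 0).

5

Heap A, S = {2, 6, 8, 9}:
G(0) = 0
G(1) = mex{} = 0
G(2) = mex{0} = 1
G(3) = mex{0} = 1
G(4) = mex{1} = 0
G(5) = mex{1} = 0
G(6) = mex{0,0} = 1
G(7) = mex{0,0} = 1
G(8) = mex{1,1,0} = 2
G_A(8) = 2.
Heap B, S = {3, 5, 6, 7, 8}:
G(0) = 0
G(1) = mex{} = 0
G(2) = mex{} = 0
G(3) = mex{0} = 1
G(4) = mex{0} = 1
G(5) = mex{0,0} = 1
G(6) = mex{1,0,0} = 2
G(7) = mex{1,0,0,0} = 2
G(8) = mex{1,1,0,0,0} = 2
G(9) = mex{2,1,1,0,0} = 3
G(10) = mex{2,1,1,1,0} = 3
G(11) = mex{2,2,1,1,1} = 0
G(12) = mex{3,2,2,1,1} = 0
G(13) = mex{3,2,2,2,1} = 0
G(14) = mex{0,3,2,2,2} = 1
G(15) = mex{0,3,3,2,2} = 1
G(16) = mex{0,0,3,3,2} = 1
G(17) = mex{1,0,0,3,3} = 2
G(18) = mex{1,0,0,0,3} = 2
G(19) = mex{1,1,0,0,0} = 2
G(20) = mex{2,1,1,0,0} = 3
G(21) = mex{2,1,1,1,0} = 3
G(22) = mex{2,2,1,1,1} = 0
G(23) = mex{3,2,2,1,1} = 0
G(24) = mex{3,2,2,2,1} = 0
G(25) = mex{0,3,2,2,2} = 1
G_B(25) = 1.
Heap C, S = {1, 3, 4}:
n :  0  1  2  3  4  5  6  7  8  9 10 11 12 13 14
G :  0  1  0  1  2  3  2  0  1  0  1  2  3  2  0
G_C(14) = 0.
Combined Grundy value = 2 ⊕ 1 ⊕ 0 = 3.
A winning move leaves total XOR = 0, i.e. changes one component's Grundy value g to g ⊕ X where X is the current total.
Heap A: need g' = 2⊕3 = 1. Options: 8−2→G=1, 8−6→G=1, 8−8→G=0. Hits: 2.
Heap B: need g' = 1⊕3 = 2. Options: 25−3→G=0, 25−5→G=3, 25−6→G=2, 25−7→G=2, 25−8→G=2. Hits: 3.
Heap C: need g' = 0⊕3 = 3. Options: 14−1→G=2, 14−3→G=2, 14−4→G=1. Hits: 0.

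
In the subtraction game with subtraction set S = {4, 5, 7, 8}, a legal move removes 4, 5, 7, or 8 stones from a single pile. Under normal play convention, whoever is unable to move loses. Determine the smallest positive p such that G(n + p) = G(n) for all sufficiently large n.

G(0) = 0
G(1) = mex{} = 0
G(2) = mex{} = 0
G(3) = mex{} = 0
G(4) = mex{0} = 1
G(5) = mex{0,0} = 1
G(6) = mex{0,0} = 1
G(7) = mex{0,0,0} = 1
G(8) = mex{1,0,0,0} = 2
G(9) = mex{1,1,0,0} = 2
G(10) = mex{1,1,0,0} = 2
G(11) = mex{1,1,1,0} = 2
G(12) = mex{2,1,1,1} = 0
G(13) = mex{2,2,1,1} = 0
G(14) = mex{2,2,1,1} = 0
G(15) = mex{2,2,2,1} = 0
G(16) = mex{0,2,2,2} = 1
G(17) = mex{0,0,2,2} = 1
G(18) = mex{0,0,2,2} = 1
G(19) = mex{0,0,0,2} = 1
G(20) = mex{1,0,0,0} = 2
G(21) = mex{1,1,0,0} = 2
G(22) = mex{1,1,0,0} = 2
G(23) = mex{1,1,1,0} = 2
G(24) = mex{2,1,1,1} = 0
G(25) = mex{2,2,1,1} = 0
G(n+12) = G(n) holds for n = 0,…,7 (a full window of length max(S) = 8), so the sequence is purely periodic with period 12.

12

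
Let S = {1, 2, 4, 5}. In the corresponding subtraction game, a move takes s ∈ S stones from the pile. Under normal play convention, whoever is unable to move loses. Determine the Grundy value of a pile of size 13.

G(0) = 0
G(1) = mex{0} = 1
G(2) = mex{1,0} = 2
G(3) = mex{2,1} = 0
G(4) = mex{0,2,0} = 1
G(5) = mex{1,0,1,0} = 2
G(6) = mex{2,1,2,1} = 0
G(7) = mex{0,2,0,2} = 1
G(8) = mex{1,0,1,0} = 2
G(9) = mex{2,1,2,1} = 0
G(10) = mex{0,2,0,2} = 1
G(11) = mex{1,0,1,0} = 2
G(12) = mex{2,1,2,1} = 0
G(13) = mex{0,2,0,2} = 1

1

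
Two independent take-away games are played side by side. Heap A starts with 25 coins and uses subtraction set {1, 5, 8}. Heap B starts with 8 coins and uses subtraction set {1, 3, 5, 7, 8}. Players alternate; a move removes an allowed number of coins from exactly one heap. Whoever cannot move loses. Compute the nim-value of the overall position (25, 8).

Heap A, S = {1, 5, 8}:
n :  0  1  2  3  4  5  6  7  8  9 10 11 12 13 14 15 16 17 18 19 20 21 22 23 24 25
G :  0  1  0  1  0  1  0  1  2  3  2  3  2  0  1  0  1  0  1  0  1  2  3  2  3  2
G_A(25) = 2.
Heap B, S = {1, 3, 5, 7, 8}:
G(0) = 0
G(1) = mex{0} = 1
G(2) = mex{1} = 0
G(3) = mex{0,0} = 1
G(4) = mex{1,1} = 0
G(5) = mex{0,0,0} = 1
G(6) = mex{1,1,1} = 0
G(7) = mex{0,0,0,0} = 1
G(8) = mex{1,1,1,1,0} = 2
G_B(8) = 2.
Combined Grundy value = 2 ⊕ 2 = 0.

0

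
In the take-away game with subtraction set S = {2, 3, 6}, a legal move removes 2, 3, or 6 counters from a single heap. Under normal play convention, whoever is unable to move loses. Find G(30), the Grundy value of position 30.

1

G(0) = 0
G(1) = mex{} = 0
G(2) = mex{0} = 1
G(3) = mex{0,0} = 1
G(4) = mex{1,0} = 2
G(5) = mex{1,1} = 0
G(6) = mex{2,1,0} = 3
G(7) = mex{0,2,0} = 1
G(8) = mex{3,0,1} = 2
G(9) = mex{1,3,1} = 0
G(10) = mex{2,1,2} = 0
G(11) = mex{0,2,0} = 1
G(12) = mex{0,0,3} = 1
G(13) = mex{1,0,1} = 2
G(14) = mex{1,1,2} = 0
G(15) = mex{2,1,0} = 3
G(16) = mex{0,2,0} = 1
G(17) = mex{3,0,1} = 2
G(18) = mex{1,3,1} = 0
G(19) = mex{2,1,2} = 0
G(20) = mex{0,2,0} = 1
G(21) = mex{0,0,3} = 1
G(22) = mex{1,0,1} = 2
G(23) = mex{1,1,2} = 0
G(24) = mex{2,1,0} = 3
G(25) = mex{0,2,0} = 1
G(26) = mex{3,0,1} = 2
G(27) = mex{1,3,1} = 0
G(28) = mex{2,1,2} = 0
G(29) = mex{0,2,0} = 1
G(30) = mex{0,0,3} = 1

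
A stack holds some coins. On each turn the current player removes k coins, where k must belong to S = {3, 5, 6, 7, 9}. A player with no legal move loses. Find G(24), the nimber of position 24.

G(0) = 0
G(1) = mex{} = 0
G(2) = mex{} = 0
G(3) = mex{0} = 1
G(4) = mex{0} = 1
G(5) = mex{0,0} = 1
G(6) = mex{1,0,0} = 2
G(7) = mex{1,0,0,0} = 2
G(8) = mex{1,1,0,0} = 2
G(9) = mex{2,1,1,0,0} = 3
G(10) = mex{2,1,1,1,0} = 3
G(11) = mex{2,2,1,1,0} = 3
G(12) = mex{3,2,2,1,1} = 0
G(13) = mex{3,2,2,2,1} = 0
G(14) = mex{3,3,2,2,1} = 0
G(15) = mex{0,3,3,2,2} = 1
G(16) = mex{0,3,3,3,2} = 1
G(17) = mex{0,0,3,3,2} = 1
G(18) = mex{1,0,0,3,3} = 2
G(19) = mex{1,0,0,0,3} = 2
G(20) = mex{1,1,0,0,3} = 2
G(21) = mex{2,1,1,0,0} = 3
G(22) = mex{2,1,1,1,0} = 3
G(23) = mex{2,2,1,1,0} = 3
G(24) = mex{3,2,2,1,1} = 0

0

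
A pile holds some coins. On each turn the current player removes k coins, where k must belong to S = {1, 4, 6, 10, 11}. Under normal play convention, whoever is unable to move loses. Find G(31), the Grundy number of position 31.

3

G(0) = 0
G(1) = mex{0} = 1
G(2) = mex{1} = 0
G(3) = mex{0} = 1
G(4) = mex{1,0} = 2
G(5) = mex{2,1} = 0
G(6) = mex{0,0,0} = 1
G(7) = mex{1,1,1} = 0
G(8) = mex{0,2,0} = 1
G(9) = mex{1,0,1} = 2
G(10) = mex{2,1,2,0} = 3
G(11) = mex{3,0,0,1,0} = 2
G(12) = mex{2,1,1,0,1} = 3
G(13) = mex{3,2,0,1,0} = 4
G(14) = mex{4,3,1,2,1} = 0
G(15) = mex{0,2,2,0,2} = 1
G(16) = mex{1,3,3,1,0} = 2
G(17) = mex{2,4,2,0,1} = 3
G(18) = mex{3,0,3,1,0} = 2
G(19) = mex{2,1,4,2,1} = 0
G(20) = mex{0,2,0,3,2} = 1
G(21) = mex{1,3,1,2,3} = 0
G(22) = mex{0,2,2,3,2} = 1
G(23) = mex{1,0,3,4,3} = 2
G(24) = mex{2,1,2,0,4} = 3
G(25) = mex{3,0,0,1,0} = 2
G(26) = mex{2,1,1,2,1} = 0
G(27) = mex{0,2,0,3,2} = 1
G(28) = mex{1,3,1,2,3} = 0
G(29) = mex{0,2,2,0,2} = 1
G(30) = mex{1,0,3,1,0} = 2
G(31) = mex{2,1,2,0,1} = 3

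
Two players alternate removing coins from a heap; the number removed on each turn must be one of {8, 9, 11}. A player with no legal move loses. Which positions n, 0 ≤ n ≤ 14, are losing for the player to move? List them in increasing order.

n :  0  1  2  3  4  5  6  7  8  9 10 11 12 13 14
G :  0  0  0  0  0  0  0  0  1  1  1  1  1  1  1
P-positions are exactly the n with G(n) = 0.

0, 1, 2, 3, 4, 5, 6, 7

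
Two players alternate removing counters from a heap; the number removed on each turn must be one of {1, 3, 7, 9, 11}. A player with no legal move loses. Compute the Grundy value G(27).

G(0) = 0
G(1) = mex{0} = 1
G(2) = mex{1} = 0
G(3) = mex{0,0} = 1
G(4) = mex{1,1} = 0
G(5) = mex{0,0} = 1
G(6) = mex{1,1} = 0
G(7) = mex{0,0,0} = 1
G(8) = mex{1,1,1} = 0
G(9) = mex{0,0,0,0} = 1
G(10) = mex{1,1,1,1} = 0
G(11) = mex{0,0,0,0,0} = 1
G(12) = mex{1,1,1,1,1} = 0
G(13) = mex{0,0,0,0,0} = 1
G(14) = mex{1,1,1,1,1} = 0
G(15) = mex{0,0,0,0,0} = 1
G(16) = mex{1,1,1,1,1} = 0
G(17) = mex{0,0,0,0,0} = 1
G(18) = mex{1,1,1,1,1} = 0
G(19) = mex{0,0,0,0,0} = 1
G(20) = mex{1,1,1,1,1} = 0
G(21) = mex{0,0,0,0,0} = 1
G(22) = mex{1,1,1,1,1} = 0
G(23) = mex{0,0,0,0,0} = 1
G(24) = mex{1,1,1,1,1} = 0
G(25) = mex{0,0,0,0,0} = 1
G(26) = mex{1,1,1,1,1} = 0
G(27) = mex{0,0,0,0,0} = 1

1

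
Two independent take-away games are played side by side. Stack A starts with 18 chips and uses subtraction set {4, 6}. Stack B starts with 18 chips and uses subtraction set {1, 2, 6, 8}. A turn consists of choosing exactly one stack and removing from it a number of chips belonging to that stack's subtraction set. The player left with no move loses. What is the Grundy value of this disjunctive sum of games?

3

Stack A, S = {4, 6}:
n :  0  1  2  3  4  5  6  7  8  9 10 11 12 13 14 15 16 17 18
G :  0  0  0  0  1  1  1  1  2  2  0  0  0  0  1  1  1  1  2
G_A(18) = 2.
Stack B, S = {1, 2, 6, 8}:
G(0) = 0
G(1) = mex{0} = 1
G(2) = mex{1,0} = 2
G(3) = mex{2,1} = 0
G(4) = mex{0,2} = 1
G(5) = mex{1,0} = 2
G(6) = mex{2,1,0} = 3
G(7) = mex{3,2,1} = 0
G(8) = mex{0,3,2,0} = 1
G(9) = mex{1,0,0,1} = 2
G(10) = mex{2,1,1,2} = 0
G(11) = mex{0,2,2,0} = 1
G(12) = mex{1,0,3,1} = 2
G(13) = mex{2,1,0,2} = 3
G(14) = mex{3,2,1,3} = 0
G(15) = mex{0,3,2,0} = 1
G(16) = mex{1,0,0,1} = 2
G(17) = mex{2,1,1,2} = 0
G(18) = mex{0,2,2,0} = 1
G_B(18) = 1.
Combined Grundy value = 2 ⊕ 1 = 3.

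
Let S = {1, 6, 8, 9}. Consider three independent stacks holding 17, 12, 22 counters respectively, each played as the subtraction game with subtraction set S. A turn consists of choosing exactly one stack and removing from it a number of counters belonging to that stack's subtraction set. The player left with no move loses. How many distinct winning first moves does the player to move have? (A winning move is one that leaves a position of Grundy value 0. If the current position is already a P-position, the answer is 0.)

4

All stacks use S = {1, 6, 8, 9}:
n :  0  1  2  3  4  5  6  7  8  9 10 11 12 13 14 15 16 17 18 19 20 21 22
G :  0  1  0  1  0  1  2  0  1  2  3  2  3  2  0  1  2  0  1  0  1  0  1
Stack A: G(17) = 0.
Stack B: G(12) = 3.
Stack C: G(22) = 1.
Combined Grundy value = 0 ⊕ 3 ⊕ 1 = 2.
A winning move leaves total XOR = 0, i.e. changes one component's Grundy value g to g ⊕ X where X is the current total.
Stack A: need g' = 0⊕2 = 2. Options: 17−1→G=2, 17−6→G=2, 17−8→G=2, 17−9→G=1. Hits: 3.
Stack B: need g' = 3⊕2 = 1. Options: 12−1→G=2, 12−6→G=2, 12−8→G=0, 12−9→G=1. Hits: 1.
Stack C: need g' = 1⊕2 = 3. Options: 22−1→G=0, 22−6→G=2, 22−8→G=0, 22−9→G=2. Hits: 0.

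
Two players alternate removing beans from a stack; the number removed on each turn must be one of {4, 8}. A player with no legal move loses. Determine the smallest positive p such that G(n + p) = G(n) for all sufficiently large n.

12

n :  0  1  2  3  4  5  6  7  8  9 10 11 12 13 14 15 16 17 18 19 20 21 22 23 24 25
G :  0  0  0  0  1  1  1  1  2  2  2  2  0  0  0  0  1  1  1  1  2  2  2  2  0  0
G(n+12) = G(n) holds for n = 0,…,7 (a full window of length max(S) = 8), so the sequence is purely periodic with period 12.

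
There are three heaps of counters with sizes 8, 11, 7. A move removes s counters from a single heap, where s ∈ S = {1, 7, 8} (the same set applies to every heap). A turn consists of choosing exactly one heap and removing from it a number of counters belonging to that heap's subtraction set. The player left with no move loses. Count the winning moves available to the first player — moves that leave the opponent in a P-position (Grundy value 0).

All heaps use S = {1, 7, 8}:
G(0) = 0
G(1) = mex{0} = 1
G(2) = mex{1} = 0
G(3) = mex{0} = 1
G(4) = mex{1} = 0
G(5) = mex{0} = 1
G(6) = mex{1} = 0
G(7) = mex{0,0} = 1
G(8) = mex{1,1,0} = 2
G(9) = mex{2,0,1} = 3
G(10) = mex{3,1,0} = 2
G(11) = mex{2,0,1} = 3
Heap A: G(8) = 2.
Heap B: G(11) = 3.
Heap C: G(7) = 1.
Combined Grundy value = 2 ⊕ 3 ⊕ 1 = 0.
A winning move leaves total XOR = 0, i.e. changes one component's Grundy value g to g ⊕ X where X is the current total.
Heap A: target g' = 2⊕0 = 2, but every legal move changes the Grundy value (mex property), so 0 moves.
Heap B: target g' = 3⊕0 = 3, but every legal move changes the Grundy value (mex property), so 0 moves.
Heap C: target g' = 1⊕0 = 1, but every legal move changes the Grundy value (mex property), so 0 moves.

0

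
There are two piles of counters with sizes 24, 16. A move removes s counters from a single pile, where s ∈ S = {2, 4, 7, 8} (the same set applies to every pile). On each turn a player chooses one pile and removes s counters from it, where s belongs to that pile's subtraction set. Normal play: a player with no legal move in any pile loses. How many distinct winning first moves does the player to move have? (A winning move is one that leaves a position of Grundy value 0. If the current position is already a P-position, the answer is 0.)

All piles use S = {2, 4, 7, 8}:
n :  0  1  2  3  4  5  6  7  8  9 10 11 12 13 14 15 16 17 18 19 20 21 22 23 24
G :  0  0  1  1  2  2  0  3  1  4  2  0  0  1  1  2  2  0  3  1  4  2  0  0  1
Pile A: G(24) = 1.
Pile B: G(16) = 2.
Combined Grundy value = 1 ⊕ 2 = 3.
A winning move leaves total XOR = 0, i.e. changes one component's Grundy value g to g ⊕ X where X is the current total.
Pile A: need g' = 1⊕3 = 2. Options: 24−2→G=0, 24−4→G=4, 24−7→G=0, 24−8→G=2. Hits: 1.
Pile B: need g' = 2⊕3 = 1. Options: 16−2→G=1, 16−4→G=0, 16−7→G=4, 16−8→G=1. Hits: 2.

3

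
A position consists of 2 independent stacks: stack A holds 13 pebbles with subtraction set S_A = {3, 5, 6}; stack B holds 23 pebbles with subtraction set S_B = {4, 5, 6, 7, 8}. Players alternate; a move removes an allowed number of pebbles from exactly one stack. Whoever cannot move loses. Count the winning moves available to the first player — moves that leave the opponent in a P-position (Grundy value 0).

Stack A, S = {3, 5, 6}:
G(0) = 0
G(1) = mex{} = 0
G(2) = mex{} = 0
G(3) = mex{0} = 1
G(4) = mex{0} = 1
G(5) = mex{0,0} = 1
G(6) = mex{1,0,0} = 2
G(7) = mex{1,0,0} = 2
G(8) = mex{1,1,0} = 2
G(9) = mex{2,1,1} = 0
G(10) = mex{2,1,1} = 0
G(11) = mex{2,2,1} = 0
G(12) = mex{0,2,2} = 1
G(13) = mex{0,2,2} = 1
G_A(13) = 1.
Stack B, S = {4, 5, 6, 7, 8}:
n :  0  1  2  3  4  5  6  7  8  9 10 11 12 13 14 15 16 17 18 19 20 21 22 23
G :  0  0  0  0  1  1  1  1  2  2  2  2  0  0  0  0  1  1  1  1  2  2  2  2
G_B(23) = 2.
Combined Grundy value = 1 ⊕ 2 = 3.
A winning move leaves total XOR = 0, i.e. changes one component's Grundy value g to g ⊕ X where X is the current total.
Stack A: need g' = 1⊕3 = 2. Options: 13−3→G=0, 13−5→G=2, 13−6→G=2. Hits: 2.
Stack B: need g' = 2⊕3 = 1. Options: 23−4→G=1, 23−5→G=1, 23−6→G=1, 23−7→G=1, 23−8→G=0. Hits: 4.

6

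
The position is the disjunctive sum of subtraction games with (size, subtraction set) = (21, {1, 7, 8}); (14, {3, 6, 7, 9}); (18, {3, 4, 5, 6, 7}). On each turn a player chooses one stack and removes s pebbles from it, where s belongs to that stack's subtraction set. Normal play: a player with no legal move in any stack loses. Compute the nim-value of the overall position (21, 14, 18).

Stack A, S = {1, 7, 8}:
G(0) = 0
G(1) = mex{0} = 1
G(2) = mex{1} = 0
G(3) = mex{0} = 1
G(4) = mex{1} = 0
G(5) = mex{0} = 1
G(6) = mex{1} = 0
G(7) = mex{0,0} = 1
G(8) = mex{1,1,0} = 2
G(9) = mex{2,0,1} = 3
G(10) = mex{3,1,0} = 2
G(11) = mex{2,0,1} = 3
G(12) = mex{3,1,0} = 2
G(13) = mex{2,0,1} = 3
G(14) = mex{3,1,0} = 2
G(15) = mex{2,2,1} = 0
G(16) = mex{0,3,2} = 1
G(17) = mex{1,2,3} = 0
G(18) = mex{0,3,2} = 1
G(19) = mex{1,2,3} = 0
G(20) = mex{0,3,2} = 1
G(21) = mex{1,2,3} = 0
G_A(21) = 0.
Stack B, S = {3, 6, 7, 9}:
n :  0  1  2  3  4  5  6  7  8  9 10 11 12 13 14
G :  0  0  0  1  1  1  2  2  2  3  3  3  0  0  0
G_B(14) = 0.
Stack C, S = {3, 4, 5, 6, 7}:
n :  0  1  2  3  4  5  6  7  8  9 10 11 12 13 14 15 16 17 18
G :  0  0  0  1  1  1  2  2  2  3  0  0  0  1  1  1  2  2  2
G_C(18) = 2.
Combined Grundy value = 0 ⊕ 0 ⊕ 2 = 2.

2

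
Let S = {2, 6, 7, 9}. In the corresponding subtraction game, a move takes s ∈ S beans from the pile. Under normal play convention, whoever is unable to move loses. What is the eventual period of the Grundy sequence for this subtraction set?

n :  0  1  2  3  4  5  6  7  8  9 10 11 12 13 14 15 16 17 18 19 20 21 22 23 24 25 26 27 28 29 30 31
G :  0  0  1  1  0  0  1  1  2  2  3  3  2  2  3  0  0  1  1  0  0  1  1  2  2  3  3  2  2  3  0  0
G(n+15) = G(n) holds for n = 0,…,8 (a full window of length max(S) = 9), so the sequence is purely periodic with period 15.

15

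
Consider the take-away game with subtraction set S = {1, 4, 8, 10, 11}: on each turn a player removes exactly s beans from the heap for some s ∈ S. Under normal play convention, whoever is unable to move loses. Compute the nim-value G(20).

1

n :  0  1  2  3  4  5  6  7  8  9 10 11 12 13 14 15 16 17 18 19 20
G :  0  1  0  1  2  0  1  0  1  2  3  2  3  4  0  1  2  3  2  0  1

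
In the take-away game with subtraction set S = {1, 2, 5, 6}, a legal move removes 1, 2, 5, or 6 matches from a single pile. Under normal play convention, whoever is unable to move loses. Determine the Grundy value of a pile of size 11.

1

n :  0  1  2  3  4  5  6  7  8  9 10 11
G :  0  1  2  0  1  2  3  0  1  2  0  1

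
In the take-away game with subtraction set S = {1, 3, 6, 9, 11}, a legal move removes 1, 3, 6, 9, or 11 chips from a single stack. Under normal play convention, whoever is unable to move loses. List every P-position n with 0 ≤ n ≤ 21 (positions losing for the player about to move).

0, 2, 4, 12, 14, 16

n :  0  1  2  3  4  5  6  7  8  9 10 11 12 13 14 15 16 17 18 19 20 21
G :  0  1  0  1  0  1  2  3  2  3  2  3  0  1  0  1  0  1  2  3  2  3
P-positions are exactly the n with G(n) = 0.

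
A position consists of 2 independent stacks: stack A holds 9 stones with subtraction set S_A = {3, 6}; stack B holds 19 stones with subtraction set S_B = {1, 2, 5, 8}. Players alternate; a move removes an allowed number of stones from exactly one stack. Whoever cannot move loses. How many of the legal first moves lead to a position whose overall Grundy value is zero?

Stack A, S = {3, 6}:
G(0) = 0
G(1) = mex{} = 0
G(2) = mex{} = 0
G(3) = mex{0} = 1
G(4) = mex{0} = 1
G(5) = mex{0} = 1
G(6) = mex{1,0} = 2
G(7) = mex{1,0} = 2
G(8) = mex{1,0} = 2
G(9) = mex{2,1} = 0
G_A(9) = 0.
Stack B, S = {1, 2, 5, 8}:
G(0) = 0
G(1) = mex{0} = 1
G(2) = mex{1,0} = 2
G(3) = mex{2,1} = 0
G(4) = mex{0,2} = 1
G(5) = mex{1,0,0} = 2
G(6) = mex{2,1,1} = 0
G(7) = mex{0,2,2} = 1
G(8) = mex{1,0,0,0} = 2
G(9) = mex{2,1,1,1} = 0
G(10) = mex{0,2,2,2} = 1
G(11) = mex{1,0,0,0} = 2
G(12) = mex{2,1,1,1} = 0
G(13) = mex{0,2,2,2} = 1
G(14) = mex{1,0,0,0} = 2
G(15) = mex{2,1,1,1} = 0
G(16) = mex{0,2,2,2} = 1
G(17) = mex{1,0,0,0} = 2
G(18) = mex{2,1,1,1} = 0
G(19) = mex{0,2,2,2} = 1
G_B(19) = 1.
Combined Grundy value = 0 ⊕ 1 = 1.
A winning move leaves total XOR = 0, i.e. changes one component's Grundy value g to g ⊕ X where X is the current total.
Stack A: need g' = 0⊕1 = 1. Options: 9−3→G=2, 9−6→G=1. Hits: 1.
Stack B: need g' = 1⊕1 = 0. Options: 19−1→G=0, 19−2→G=2, 19−5→G=2, 19−8→G=2. Hits: 1.

2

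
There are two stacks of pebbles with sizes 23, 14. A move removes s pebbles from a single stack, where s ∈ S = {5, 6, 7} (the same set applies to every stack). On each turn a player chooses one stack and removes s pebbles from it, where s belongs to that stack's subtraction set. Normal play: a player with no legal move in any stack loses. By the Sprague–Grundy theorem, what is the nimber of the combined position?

All stacks use S = {5, 6, 7}:
n :  0  1  2  3  4  5  6  7  8  9 10 11 12 13 14 15 16 17 18 19 20 21 22 23
G :  0  0  0  0  0  1  1  1  1  1  2  2  0  0  0  0  0  1  1  1  1  1  2  2
Stack A: G(23) = 2.
Stack B: G(14) = 0.
Combined Grundy value = 2 ⊕ 0 = 2.

2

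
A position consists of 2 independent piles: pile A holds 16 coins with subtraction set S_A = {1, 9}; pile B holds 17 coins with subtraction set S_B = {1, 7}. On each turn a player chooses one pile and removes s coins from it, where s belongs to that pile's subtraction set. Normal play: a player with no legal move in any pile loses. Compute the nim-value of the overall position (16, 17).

1

Pile A, S = {1, 9}:
G(0) = 0
G(1) = mex{0} = 1
G(2) = mex{1} = 0
G(3) = mex{0} = 1
G(4) = mex{1} = 0
G(5) = mex{0} = 1
G(6) = mex{1} = 0
G(7) = mex{0} = 1
G(8) = mex{1} = 0
G(9) = mex{0,0} = 1
G(10) = mex{1,1} = 0
G(11) = mex{0,0} = 1
G(12) = mex{1,1} = 0
G(13) = mex{0,0} = 1
G(14) = mex{1,1} = 0
G(15) = mex{0,0} = 1
G(16) = mex{1,1} = 0
G_A(16) = 0.
Pile B, S = {1, 7}:
n :  0  1  2  3  4  5  6  7  8  9 10 11 12 13 14 15 16 17
G :  0  1  0  1  0  1  0  1  0  1  0  1  0  1  0  1  0  1
G_B(17) = 1.
Combined Grundy value = 0 ⊕ 1 = 1.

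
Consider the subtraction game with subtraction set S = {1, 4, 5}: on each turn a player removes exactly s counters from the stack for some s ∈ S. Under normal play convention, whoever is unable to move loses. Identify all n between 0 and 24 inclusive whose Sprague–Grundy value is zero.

n :  0  1  2  3  4  5  6  7  8  9 10 11 12 13 14 15 16 17 18 19 20 21 22 23 24
G :  0  1  0  1  2  3  2  3  0  1  0  1  2  3  2  3  0  1  0  1  2  3  2  3  0
P-positions are exactly the n with G(n) = 0.

0, 2, 8, 10, 16, 18, 24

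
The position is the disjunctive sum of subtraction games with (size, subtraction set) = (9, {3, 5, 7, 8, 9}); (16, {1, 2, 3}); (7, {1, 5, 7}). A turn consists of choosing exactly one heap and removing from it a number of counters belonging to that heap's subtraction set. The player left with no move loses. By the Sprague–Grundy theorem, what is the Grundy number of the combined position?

2

Heap A, S = {3, 5, 7, 8, 9}:
G(0) = 0
G(1) = mex{} = 0
G(2) = mex{} = 0
G(3) = mex{0} = 1
G(4) = mex{0} = 1
G(5) = mex{0,0} = 1
G(6) = mex{1,0} = 2
G(7) = mex{1,0,0} = 2
G(8) = mex{1,1,0,0} = 2
G(9) = mex{2,1,0,0,0} = 3
G_A(9) = 3.
Heap B, S = {1, 2, 3}:
G(0) = 0
G(1) = mex{0} = 1
G(2) = mex{1,0} = 2
G(3) = mex{2,1,0} = 3
G(4) = mex{3,2,1} = 0
G(5) = mex{0,3,2} = 1
G(6) = mex{1,0,3} = 2
G(7) = mex{2,1,0} = 3
G(8) = mex{3,2,1} = 0
G(9) = mex{0,3,2} = 1
G(10) = mex{1,0,3} = 2
G(11) = mex{2,1,0} = 3
G(12) = mex{3,2,1} = 0
G(13) = mex{0,3,2} = 1
G(14) = mex{1,0,3} = 2
G(15) = mex{2,1,0} = 3
G(16) = mex{3,2,1} = 0
G_B(16) = 0.
Heap C, S = {1, 5, 7}:
n : 0 1 2 3 4 5 6 7
G : 0 1 0 1 0 1 0 1
G_C(7) = 1.
Combined Grundy value = 3 ⊕ 0 ⊕ 1 = 2.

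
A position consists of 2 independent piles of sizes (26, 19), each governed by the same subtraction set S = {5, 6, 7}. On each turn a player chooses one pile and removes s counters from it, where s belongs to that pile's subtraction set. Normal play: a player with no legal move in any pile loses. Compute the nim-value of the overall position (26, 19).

All piles use S = {5, 6, 7}:
G(0) = 0
G(1) = mex{} = 0
G(2) = mex{} = 0
G(3) = mex{} = 0
G(4) = mex{} = 0
G(5) = mex{0} = 1
G(6) = mex{0,0} = 1
G(7) = mex{0,0,0} = 1
G(8) = mex{0,0,0} = 1
G(9) = mex{0,0,0} = 1
G(10) = mex{1,0,0} = 2
G(11) = mex{1,1,0} = 2
G(12) = mex{1,1,1} = 0
G(13) = mex{1,1,1} = 0
G(14) = mex{1,1,1} = 0
G(15) = mex{2,1,1} = 0
G(16) = mex{2,2,1} = 0
G(17) = mex{0,2,2} = 1
G(18) = mex{0,0,2} = 1
G(19) = mex{0,0,0} = 1
G(20) = mex{0,0,0} = 1
G(21) = mex{0,0,0} = 1
G(22) = mex{1,0,0} = 2
G(23) = mex{1,1,0} = 2
G(24) = mex{1,1,1} = 0
G(25) = mex{1,1,1} = 0
G(26) = mex{1,1,1} = 0
Pile A: G(26) = 0.
Pile B: G(19) = 1.
Combined Grundy value = 0 ⊕ 1 = 1.

1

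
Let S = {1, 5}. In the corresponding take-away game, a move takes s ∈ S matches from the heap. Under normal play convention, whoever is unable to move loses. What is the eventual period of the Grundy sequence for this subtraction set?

2

n :  0  1  2  3  4  5  6  7  8  9 10 11 12 13 14
G :  0  1  0  1  0  1  0  1  0  1  0  1  0  1  0
G(n+2) = G(n) holds for n = 0,…,4 (a full window of length max(S) = 5), so the sequence is purely periodic with period 2.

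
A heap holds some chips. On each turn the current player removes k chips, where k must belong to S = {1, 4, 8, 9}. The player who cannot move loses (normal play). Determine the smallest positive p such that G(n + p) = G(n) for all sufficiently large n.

17

G(0) = 0
G(1) = mex{0} = 1
G(2) = mex{1} = 0
G(3) = mex{0} = 1
G(4) = mex{1,0} = 2
G(5) = mex{2,1} = 0
G(6) = mex{0,0} = 1
G(7) = mex{1,1} = 0
G(8) = mex{0,2,0} = 1
G(9) = mex{1,0,1,0} = 2
G(10) = mex{2,1,0,1} = 3
G(11) = mex{3,0,1,0} = 2
G(12) = mex{2,1,2,1} = 0
G(13) = mex{0,2,0,2} = 1
G(14) = mex{1,3,1,0} = 2
G(15) = mex{2,2,0,1} = 3
G(16) = mex{3,0,1,0} = 2
G(17) = mex{2,1,2,1} = 0
G(18) = mex{0,2,3,2} = 1
G(19) = mex{1,3,2,3} = 0
G(20) = mex{0,2,0,2} = 1
G(21) = mex{1,0,1,0} = 2
G(22) = mex{2,1,2,1} = 0
G(23) = mex{0,0,3,2} = 1
G(24) = mex{1,1,2,3} = 0
G(25) = mex{0,2,0,2} = 1
G(26) = mex{1,0,1,0} = 2
G(27) = mex{2,1,0,1} = 3
G(28) = mex{3,0,1,0} = 2
G(29) = mex{2,1,2,1} = 0
G(30) = mex{0,2,0,2} = 1
G(31) = mex{1,3,1,0} = 2
G(32) = mex{2,2,0,1} = 3
G(33) = mex{3,0,1,0} = 2
G(34) = mex{2,1,2,1} = 0
G(35) = mex{0,2,3,2} = 1
G(n+17) = G(n) holds for n = 0,…,8 (a full window of length max(S) = 9), so the sequence is purely periodic with period 17.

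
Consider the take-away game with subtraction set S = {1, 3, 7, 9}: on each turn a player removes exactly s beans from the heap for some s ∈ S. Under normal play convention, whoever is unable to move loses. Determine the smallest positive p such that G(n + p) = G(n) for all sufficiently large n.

2

n :  0  1  2  3  4  5  6  7  8  9 10 11 12 13 14
G :  0  1  0  1  0  1  0  1  0  1  0  1  0  1  0
G(n+2) = G(n) holds for n = 0,…,8 (a full window of length max(S) = 9), so the sequence is purely periodic with period 2.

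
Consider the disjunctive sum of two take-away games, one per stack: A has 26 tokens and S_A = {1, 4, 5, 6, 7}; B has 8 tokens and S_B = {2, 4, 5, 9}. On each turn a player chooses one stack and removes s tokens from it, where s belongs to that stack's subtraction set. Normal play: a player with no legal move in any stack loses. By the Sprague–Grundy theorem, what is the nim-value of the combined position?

Stack A, S = {1, 4, 5, 6, 7}:
n :  0  1  2  3  4  5  6  7  8  9 10 11 12 13 14 15 16 17 18 19 20 21 22 23 24 25 26
G :  0  1  0  1  2  3  2  3  4  5  0  1  0  1  2  3  2  3  4  5  0  1  0  1  2  3  2
G_A(26) = 2.
Stack B, S = {2, 4, 5, 9}:
G(0) = 0
G(1) = mex{} = 0
G(2) = mex{0} = 1
G(3) = mex{0} = 1
G(4) = mex{1,0} = 2
G(5) = mex{1,0,0} = 2
G(6) = mex{2,1,0} = 3
G(7) = mex{2,1,1} = 0
G(8) = mex{3,2,1} = 0
G_B(8) = 0.
Combined Grundy value = 2 ⊕ 0 = 2.

2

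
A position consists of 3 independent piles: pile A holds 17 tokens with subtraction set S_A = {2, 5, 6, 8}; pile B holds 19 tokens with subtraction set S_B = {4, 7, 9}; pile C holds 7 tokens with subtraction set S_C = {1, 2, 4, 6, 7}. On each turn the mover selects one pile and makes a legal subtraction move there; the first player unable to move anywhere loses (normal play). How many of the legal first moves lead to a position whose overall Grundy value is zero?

Pile A, S = {2, 5, 6, 8}:
G(0) = 0
G(1) = mex{} = 0
G(2) = mex{0} = 1
G(3) = mex{0} = 1
G(4) = mex{1} = 0
G(5) = mex{1,0} = 2
G(6) = mex{0,0,0} = 1
G(7) = mex{2,1,0} = 3
G(8) = mex{1,1,1,0} = 2
G(9) = mex{3,0,1,0} = 2
G(10) = mex{2,2,0,1} = 3
G(11) = mex{2,1,2,1} = 0
G(12) = mex{3,3,1,0} = 2
G(13) = mex{0,2,3,2} = 1
G(14) = mex{2,2,2,1} = 0
G(15) = mex{1,3,2,3} = 0
G(16) = mex{0,0,3,2} = 1
G(17) = mex{0,2,0,2} = 1
G_A(17) = 1.
Pile B, S = {4, 7, 9}:
n :  0  1  2  3  4  5  6  7  8  9 10 11 12 13 14 15 16 17 18 19
G :  0  0  0  0  1  1  1  1  2  2  2  2  3  0  0  0  0  1  1  1
G_B(19) = 1.
Pile C, S = {1, 2, 4, 6, 7}:
G(0) = 0
G(1) = mex{0} = 1
G(2) = mex{1,0} = 2
G(3) = mex{2,1} = 0
G(4) = mex{0,2,0} = 1
G(5) = mex{1,0,1} = 2
G(6) = mex{2,1,2,0} = 3
G(7) = mex{3,2,0,1,0} = 4
G_C(7) = 4.
Combined Grundy value = 1 ⊕ 1 ⊕ 4 = 4.
A winning move leaves total XOR = 0, i.e. changes one component's Grundy value g to g ⊕ X where X is the current total.
Pile A: need g' = 1⊕4 = 5. Options: 17−2→G=0, 17−5→G=2, 17−6→G=0, 17−8→G=2. Hits: 0.
Pile B: need g' = 1⊕4 = 5. Options: 19−4→G=0, 19−7→G=3, 19−9→G=2. Hits: 0.
Pile C: need g' = 4⊕4 = 0. Options: 7−1→G=3, 7−2→G=2, 7−4→G=0, 7−6→G=1, 7−7→G=0. Hits: 2.

2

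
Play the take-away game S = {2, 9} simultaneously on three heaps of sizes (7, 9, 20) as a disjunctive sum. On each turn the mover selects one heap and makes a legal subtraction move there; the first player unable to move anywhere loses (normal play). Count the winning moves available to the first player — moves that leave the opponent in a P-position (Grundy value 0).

All heaps use S = {2, 9}:
G(0) = 0
G(1) = mex{} = 0
G(2) = mex{0} = 1
G(3) = mex{0} = 1
G(4) = mex{1} = 0
G(5) = mex{1} = 0
G(6) = mex{0} = 1
G(7) = mex{0} = 1
G(8) = mex{1} = 0
G(9) = mex{1,0} = 2
G(10) = mex{0,0} = 1
G(11) = mex{2,1} = 0
G(12) = mex{1,1} = 0
G(13) = mex{0,0} = 1
G(14) = mex{0,0} = 1
G(15) = mex{1,1} = 0
G(16) = mex{1,1} = 0
G(17) = mex{0,0} = 1
G(18) = mex{0,2} = 1
G(19) = mex{1,1} = 0
G(20) = mex{1,0} = 2
Heap A: G(7) = 1.
Heap B: G(9) = 2.
Heap C: G(20) = 2.
Combined Grundy value = 1 ⊕ 2 ⊕ 2 = 1.
A winning move leaves total XOR = 0, i.e. changes one component's Grundy value g to g ⊕ X where X is the current total.
Heap A: need g' = 1⊕1 = 0. Options: 7−2→G=0. Hits: 1.
Heap B: need g' = 2⊕1 = 3. Options: 9−2→G=1, 9−9→G=0. Hits: 0.
Heap C: need g' = 2⊕1 = 3. Options: 20−2→G=1, 20−9→G=0. Hits: 0.

1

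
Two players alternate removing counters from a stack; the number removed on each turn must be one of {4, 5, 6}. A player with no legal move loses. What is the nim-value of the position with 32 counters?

n :  0  1  2  3  4  5  6  7  8  9 10 11 12 13 14 15 16 17 18 19 20 21 22 23 24 25 26 27 28 29 30 31 32
G :  0  0  0  0  1  1  1  1  2  2  0  0  0  0  1  1  1  1  2  2  0  0  0  0  1  1  1  1  2  2  0  0  0

0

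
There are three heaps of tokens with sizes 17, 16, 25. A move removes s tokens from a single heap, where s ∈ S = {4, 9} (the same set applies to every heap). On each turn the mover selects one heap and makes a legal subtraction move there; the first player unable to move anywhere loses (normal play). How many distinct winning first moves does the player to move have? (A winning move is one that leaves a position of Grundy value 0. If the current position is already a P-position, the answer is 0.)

0

All heaps use S = {4, 9}:
n :  0  1  2  3  4  5  6  7  8  9 10 11 12 13 14 15 16 17 18 19 20 21 22 23 24 25
G :  0  0  0  0  1  1  1  1  0  2  2  2  1  0  0  0  0  1  1  1  1  0  2  2  2  1
Heap A: G(17) = 1.
Heap B: G(16) = 0.
Heap C: G(25) = 1.
Combined Grundy value = 1 ⊕ 0 ⊕ 1 = 0.
A winning move leaves total XOR = 0, i.e. changes one component's Grundy value g to g ⊕ X where X is the current total.
Heap A: target g' = 1⊕0 = 1, but every legal move changes the Grundy value (mex property), so 0 moves.
Heap B: target g' = 0⊕0 = 0, but every legal move changes the Grundy value (mex property), so 0 moves.
Heap C: target g' = 1⊕0 = 1, but every legal move changes the Grundy value (mex property), so 0 moves.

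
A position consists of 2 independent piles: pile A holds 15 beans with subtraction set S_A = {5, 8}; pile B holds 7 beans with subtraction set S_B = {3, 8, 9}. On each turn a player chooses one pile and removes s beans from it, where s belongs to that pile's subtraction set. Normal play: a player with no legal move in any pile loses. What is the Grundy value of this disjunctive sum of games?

Pile A, S = {5, 8}:
n :  0  1  2  3  4  5  6  7  8  9 10 11 12 13 14 15
G :  0  0  0  0  0  1  1  1  1  1  2  2  2  0  0  0
G_A(15) = 0.
Pile B, S = {3, 8, 9}:
n : 0 1 2 3 4 5 6 7
G : 0 0 0 1 1 1 0 0
G_B(7) = 0.
Combined Grundy value = 0 ⊕ 0 = 0.

0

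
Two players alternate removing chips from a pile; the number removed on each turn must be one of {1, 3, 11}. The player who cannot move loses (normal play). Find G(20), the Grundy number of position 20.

0

G(0) = 0
G(1) = mex{0} = 1
G(2) = mex{1} = 0
G(3) = mex{0,0} = 1
G(4) = mex{1,1} = 0
G(5) = mex{0,0} = 1
G(6) = mex{1,1} = 0
G(7) = mex{0,0} = 1
G(8) = mex{1,1} = 0
G(9) = mex{0,0} = 1
G(10) = mex{1,1} = 0
G(11) = mex{0,0,0} = 1
G(12) = mex{1,1,1} = 0
G(13) = mex{0,0,0} = 1
G(14) = mex{1,1,1} = 0
G(15) = mex{0,0,0} = 1
G(16) = mex{1,1,1} = 0
G(17) = mex{0,0,0} = 1
G(18) = mex{1,1,1} = 0
G(19) = mex{0,0,0} = 1
G(20) = mex{1,1,1} = 0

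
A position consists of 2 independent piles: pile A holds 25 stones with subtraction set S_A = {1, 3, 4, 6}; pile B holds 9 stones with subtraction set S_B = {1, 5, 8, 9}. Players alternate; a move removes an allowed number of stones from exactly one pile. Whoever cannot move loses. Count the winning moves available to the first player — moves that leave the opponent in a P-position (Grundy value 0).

Pile A, S = {1, 3, 4, 6}:
G(0) = 0
G(1) = mex{0} = 1
G(2) = mex{1} = 0
G(3) = mex{0,0} = 1
G(4) = mex{1,1,0} = 2
G(5) = mex{2,0,1} = 3
G(6) = mex{3,1,0,0} = 2
G(7) = mex{2,2,1,1} = 0
G(8) = mex{0,3,2,0} = 1
G(9) = mex{1,2,3,1} = 0
G(10) = mex{0,0,2,2} = 1
G(11) = mex{1,1,0,3} = 2
G(12) = mex{2,0,1,2} = 3
G(13) = mex{3,1,0,0} = 2
G(14) = mex{2,2,1,1} = 0
G(15) = mex{0,3,2,0} = 1
G(16) = mex{1,2,3,1} = 0
G(17) = mex{0,0,2,2} = 1
G(18) = mex{1,1,0,3} = 2
G(19) = mex{2,0,1,2} = 3
G(20) = mex{3,1,0,0} = 2
G(21) = mex{2,2,1,1} = 0
G(22) = mex{0,3,2,0} = 1
G(23) = mex{1,2,3,1} = 0
G(24) = mex{0,0,2,2} = 1
G(25) = mex{1,1,0,3} = 2
G_A(25) = 2.
Pile B, S = {1, 5, 8, 9}:
n : 0 1 2 3 4 5 6 7 8 9
G : 0 1 0 1 0 1 0 1 2 3
G_B(9) = 3.
Combined Grundy value = 2 ⊕ 3 = 1.
A winning move leaves total XOR = 0, i.e. changes one component's Grundy value g to g ⊕ X where X is the current total.
Pile A: need g' = 2⊕1 = 3. Options: 25−1→G=1, 25−3→G=1, 25−4→G=0, 25−6→G=3. Hits: 1.
Pile B: need g' = 3⊕1 = 2. Options: 9−1→G=2, 9−5→G=0, 9−8→G=1, 9−9→G=0. Hits: 1.

2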